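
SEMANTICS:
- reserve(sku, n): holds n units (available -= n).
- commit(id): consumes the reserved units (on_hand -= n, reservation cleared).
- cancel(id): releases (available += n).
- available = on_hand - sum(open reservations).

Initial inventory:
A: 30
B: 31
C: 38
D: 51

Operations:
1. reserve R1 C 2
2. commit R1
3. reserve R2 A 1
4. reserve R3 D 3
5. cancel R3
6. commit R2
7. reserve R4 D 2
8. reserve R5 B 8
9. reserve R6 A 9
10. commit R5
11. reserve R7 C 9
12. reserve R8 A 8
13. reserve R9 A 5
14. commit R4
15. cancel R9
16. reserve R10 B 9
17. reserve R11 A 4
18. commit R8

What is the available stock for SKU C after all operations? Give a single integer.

Step 1: reserve R1 C 2 -> on_hand[A=30 B=31 C=38 D=51] avail[A=30 B=31 C=36 D=51] open={R1}
Step 2: commit R1 -> on_hand[A=30 B=31 C=36 D=51] avail[A=30 B=31 C=36 D=51] open={}
Step 3: reserve R2 A 1 -> on_hand[A=30 B=31 C=36 D=51] avail[A=29 B=31 C=36 D=51] open={R2}
Step 4: reserve R3 D 3 -> on_hand[A=30 B=31 C=36 D=51] avail[A=29 B=31 C=36 D=48] open={R2,R3}
Step 5: cancel R3 -> on_hand[A=30 B=31 C=36 D=51] avail[A=29 B=31 C=36 D=51] open={R2}
Step 6: commit R2 -> on_hand[A=29 B=31 C=36 D=51] avail[A=29 B=31 C=36 D=51] open={}
Step 7: reserve R4 D 2 -> on_hand[A=29 B=31 C=36 D=51] avail[A=29 B=31 C=36 D=49] open={R4}
Step 8: reserve R5 B 8 -> on_hand[A=29 B=31 C=36 D=51] avail[A=29 B=23 C=36 D=49] open={R4,R5}
Step 9: reserve R6 A 9 -> on_hand[A=29 B=31 C=36 D=51] avail[A=20 B=23 C=36 D=49] open={R4,R5,R6}
Step 10: commit R5 -> on_hand[A=29 B=23 C=36 D=51] avail[A=20 B=23 C=36 D=49] open={R4,R6}
Step 11: reserve R7 C 9 -> on_hand[A=29 B=23 C=36 D=51] avail[A=20 B=23 C=27 D=49] open={R4,R6,R7}
Step 12: reserve R8 A 8 -> on_hand[A=29 B=23 C=36 D=51] avail[A=12 B=23 C=27 D=49] open={R4,R6,R7,R8}
Step 13: reserve R9 A 5 -> on_hand[A=29 B=23 C=36 D=51] avail[A=7 B=23 C=27 D=49] open={R4,R6,R7,R8,R9}
Step 14: commit R4 -> on_hand[A=29 B=23 C=36 D=49] avail[A=7 B=23 C=27 D=49] open={R6,R7,R8,R9}
Step 15: cancel R9 -> on_hand[A=29 B=23 C=36 D=49] avail[A=12 B=23 C=27 D=49] open={R6,R7,R8}
Step 16: reserve R10 B 9 -> on_hand[A=29 B=23 C=36 D=49] avail[A=12 B=14 C=27 D=49] open={R10,R6,R7,R8}
Step 17: reserve R11 A 4 -> on_hand[A=29 B=23 C=36 D=49] avail[A=8 B=14 C=27 D=49] open={R10,R11,R6,R7,R8}
Step 18: commit R8 -> on_hand[A=21 B=23 C=36 D=49] avail[A=8 B=14 C=27 D=49] open={R10,R11,R6,R7}
Final available[C] = 27

Answer: 27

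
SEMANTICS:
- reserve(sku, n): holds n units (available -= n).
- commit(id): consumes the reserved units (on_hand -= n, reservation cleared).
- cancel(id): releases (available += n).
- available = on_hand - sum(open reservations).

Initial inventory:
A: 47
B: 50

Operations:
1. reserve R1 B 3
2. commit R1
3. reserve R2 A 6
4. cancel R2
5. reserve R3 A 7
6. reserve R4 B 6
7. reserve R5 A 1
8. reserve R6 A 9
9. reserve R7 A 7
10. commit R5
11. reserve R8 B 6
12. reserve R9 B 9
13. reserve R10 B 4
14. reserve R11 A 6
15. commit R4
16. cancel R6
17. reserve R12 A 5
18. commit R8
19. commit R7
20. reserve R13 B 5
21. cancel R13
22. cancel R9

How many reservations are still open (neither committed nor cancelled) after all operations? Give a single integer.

Answer: 4

Derivation:
Step 1: reserve R1 B 3 -> on_hand[A=47 B=50] avail[A=47 B=47] open={R1}
Step 2: commit R1 -> on_hand[A=47 B=47] avail[A=47 B=47] open={}
Step 3: reserve R2 A 6 -> on_hand[A=47 B=47] avail[A=41 B=47] open={R2}
Step 4: cancel R2 -> on_hand[A=47 B=47] avail[A=47 B=47] open={}
Step 5: reserve R3 A 7 -> on_hand[A=47 B=47] avail[A=40 B=47] open={R3}
Step 6: reserve R4 B 6 -> on_hand[A=47 B=47] avail[A=40 B=41] open={R3,R4}
Step 7: reserve R5 A 1 -> on_hand[A=47 B=47] avail[A=39 B=41] open={R3,R4,R5}
Step 8: reserve R6 A 9 -> on_hand[A=47 B=47] avail[A=30 B=41] open={R3,R4,R5,R6}
Step 9: reserve R7 A 7 -> on_hand[A=47 B=47] avail[A=23 B=41] open={R3,R4,R5,R6,R7}
Step 10: commit R5 -> on_hand[A=46 B=47] avail[A=23 B=41] open={R3,R4,R6,R7}
Step 11: reserve R8 B 6 -> on_hand[A=46 B=47] avail[A=23 B=35] open={R3,R4,R6,R7,R8}
Step 12: reserve R9 B 9 -> on_hand[A=46 B=47] avail[A=23 B=26] open={R3,R4,R6,R7,R8,R9}
Step 13: reserve R10 B 4 -> on_hand[A=46 B=47] avail[A=23 B=22] open={R10,R3,R4,R6,R7,R8,R9}
Step 14: reserve R11 A 6 -> on_hand[A=46 B=47] avail[A=17 B=22] open={R10,R11,R3,R4,R6,R7,R8,R9}
Step 15: commit R4 -> on_hand[A=46 B=41] avail[A=17 B=22] open={R10,R11,R3,R6,R7,R8,R9}
Step 16: cancel R6 -> on_hand[A=46 B=41] avail[A=26 B=22] open={R10,R11,R3,R7,R8,R9}
Step 17: reserve R12 A 5 -> on_hand[A=46 B=41] avail[A=21 B=22] open={R10,R11,R12,R3,R7,R8,R9}
Step 18: commit R8 -> on_hand[A=46 B=35] avail[A=21 B=22] open={R10,R11,R12,R3,R7,R9}
Step 19: commit R7 -> on_hand[A=39 B=35] avail[A=21 B=22] open={R10,R11,R12,R3,R9}
Step 20: reserve R13 B 5 -> on_hand[A=39 B=35] avail[A=21 B=17] open={R10,R11,R12,R13,R3,R9}
Step 21: cancel R13 -> on_hand[A=39 B=35] avail[A=21 B=22] open={R10,R11,R12,R3,R9}
Step 22: cancel R9 -> on_hand[A=39 B=35] avail[A=21 B=31] open={R10,R11,R12,R3}
Open reservations: ['R10', 'R11', 'R12', 'R3'] -> 4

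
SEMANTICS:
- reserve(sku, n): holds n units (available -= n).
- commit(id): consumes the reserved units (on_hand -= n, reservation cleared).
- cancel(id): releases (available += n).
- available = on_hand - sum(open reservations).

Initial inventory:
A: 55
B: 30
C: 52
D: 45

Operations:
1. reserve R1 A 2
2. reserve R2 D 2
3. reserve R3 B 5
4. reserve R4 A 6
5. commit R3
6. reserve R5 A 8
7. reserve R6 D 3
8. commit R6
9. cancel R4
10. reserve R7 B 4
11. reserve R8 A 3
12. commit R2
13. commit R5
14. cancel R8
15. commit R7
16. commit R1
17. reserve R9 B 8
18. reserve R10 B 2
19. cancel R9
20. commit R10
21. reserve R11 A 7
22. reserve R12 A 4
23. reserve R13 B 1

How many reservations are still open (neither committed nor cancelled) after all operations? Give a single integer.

Answer: 3

Derivation:
Step 1: reserve R1 A 2 -> on_hand[A=55 B=30 C=52 D=45] avail[A=53 B=30 C=52 D=45] open={R1}
Step 2: reserve R2 D 2 -> on_hand[A=55 B=30 C=52 D=45] avail[A=53 B=30 C=52 D=43] open={R1,R2}
Step 3: reserve R3 B 5 -> on_hand[A=55 B=30 C=52 D=45] avail[A=53 B=25 C=52 D=43] open={R1,R2,R3}
Step 4: reserve R4 A 6 -> on_hand[A=55 B=30 C=52 D=45] avail[A=47 B=25 C=52 D=43] open={R1,R2,R3,R4}
Step 5: commit R3 -> on_hand[A=55 B=25 C=52 D=45] avail[A=47 B=25 C=52 D=43] open={R1,R2,R4}
Step 6: reserve R5 A 8 -> on_hand[A=55 B=25 C=52 D=45] avail[A=39 B=25 C=52 D=43] open={R1,R2,R4,R5}
Step 7: reserve R6 D 3 -> on_hand[A=55 B=25 C=52 D=45] avail[A=39 B=25 C=52 D=40] open={R1,R2,R4,R5,R6}
Step 8: commit R6 -> on_hand[A=55 B=25 C=52 D=42] avail[A=39 B=25 C=52 D=40] open={R1,R2,R4,R5}
Step 9: cancel R4 -> on_hand[A=55 B=25 C=52 D=42] avail[A=45 B=25 C=52 D=40] open={R1,R2,R5}
Step 10: reserve R7 B 4 -> on_hand[A=55 B=25 C=52 D=42] avail[A=45 B=21 C=52 D=40] open={R1,R2,R5,R7}
Step 11: reserve R8 A 3 -> on_hand[A=55 B=25 C=52 D=42] avail[A=42 B=21 C=52 D=40] open={R1,R2,R5,R7,R8}
Step 12: commit R2 -> on_hand[A=55 B=25 C=52 D=40] avail[A=42 B=21 C=52 D=40] open={R1,R5,R7,R8}
Step 13: commit R5 -> on_hand[A=47 B=25 C=52 D=40] avail[A=42 B=21 C=52 D=40] open={R1,R7,R8}
Step 14: cancel R8 -> on_hand[A=47 B=25 C=52 D=40] avail[A=45 B=21 C=52 D=40] open={R1,R7}
Step 15: commit R7 -> on_hand[A=47 B=21 C=52 D=40] avail[A=45 B=21 C=52 D=40] open={R1}
Step 16: commit R1 -> on_hand[A=45 B=21 C=52 D=40] avail[A=45 B=21 C=52 D=40] open={}
Step 17: reserve R9 B 8 -> on_hand[A=45 B=21 C=52 D=40] avail[A=45 B=13 C=52 D=40] open={R9}
Step 18: reserve R10 B 2 -> on_hand[A=45 B=21 C=52 D=40] avail[A=45 B=11 C=52 D=40] open={R10,R9}
Step 19: cancel R9 -> on_hand[A=45 B=21 C=52 D=40] avail[A=45 B=19 C=52 D=40] open={R10}
Step 20: commit R10 -> on_hand[A=45 B=19 C=52 D=40] avail[A=45 B=19 C=52 D=40] open={}
Step 21: reserve R11 A 7 -> on_hand[A=45 B=19 C=52 D=40] avail[A=38 B=19 C=52 D=40] open={R11}
Step 22: reserve R12 A 4 -> on_hand[A=45 B=19 C=52 D=40] avail[A=34 B=19 C=52 D=40] open={R11,R12}
Step 23: reserve R13 B 1 -> on_hand[A=45 B=19 C=52 D=40] avail[A=34 B=18 C=52 D=40] open={R11,R12,R13}
Open reservations: ['R11', 'R12', 'R13'] -> 3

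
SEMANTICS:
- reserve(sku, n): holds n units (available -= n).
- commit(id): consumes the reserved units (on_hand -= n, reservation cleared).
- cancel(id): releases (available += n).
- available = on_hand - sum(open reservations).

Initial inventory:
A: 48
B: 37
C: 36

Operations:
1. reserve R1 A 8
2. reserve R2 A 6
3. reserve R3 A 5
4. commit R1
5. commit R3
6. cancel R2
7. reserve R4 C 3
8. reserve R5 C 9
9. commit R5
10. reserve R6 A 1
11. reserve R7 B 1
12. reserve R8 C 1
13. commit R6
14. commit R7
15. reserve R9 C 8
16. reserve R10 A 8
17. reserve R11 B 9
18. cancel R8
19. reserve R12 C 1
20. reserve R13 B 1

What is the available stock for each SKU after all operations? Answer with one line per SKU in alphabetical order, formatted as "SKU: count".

Answer: A: 26
B: 26
C: 15

Derivation:
Step 1: reserve R1 A 8 -> on_hand[A=48 B=37 C=36] avail[A=40 B=37 C=36] open={R1}
Step 2: reserve R2 A 6 -> on_hand[A=48 B=37 C=36] avail[A=34 B=37 C=36] open={R1,R2}
Step 3: reserve R3 A 5 -> on_hand[A=48 B=37 C=36] avail[A=29 B=37 C=36] open={R1,R2,R3}
Step 4: commit R1 -> on_hand[A=40 B=37 C=36] avail[A=29 B=37 C=36] open={R2,R3}
Step 5: commit R3 -> on_hand[A=35 B=37 C=36] avail[A=29 B=37 C=36] open={R2}
Step 6: cancel R2 -> on_hand[A=35 B=37 C=36] avail[A=35 B=37 C=36] open={}
Step 7: reserve R4 C 3 -> on_hand[A=35 B=37 C=36] avail[A=35 B=37 C=33] open={R4}
Step 8: reserve R5 C 9 -> on_hand[A=35 B=37 C=36] avail[A=35 B=37 C=24] open={R4,R5}
Step 9: commit R5 -> on_hand[A=35 B=37 C=27] avail[A=35 B=37 C=24] open={R4}
Step 10: reserve R6 A 1 -> on_hand[A=35 B=37 C=27] avail[A=34 B=37 C=24] open={R4,R6}
Step 11: reserve R7 B 1 -> on_hand[A=35 B=37 C=27] avail[A=34 B=36 C=24] open={R4,R6,R7}
Step 12: reserve R8 C 1 -> on_hand[A=35 B=37 C=27] avail[A=34 B=36 C=23] open={R4,R6,R7,R8}
Step 13: commit R6 -> on_hand[A=34 B=37 C=27] avail[A=34 B=36 C=23] open={R4,R7,R8}
Step 14: commit R7 -> on_hand[A=34 B=36 C=27] avail[A=34 B=36 C=23] open={R4,R8}
Step 15: reserve R9 C 8 -> on_hand[A=34 B=36 C=27] avail[A=34 B=36 C=15] open={R4,R8,R9}
Step 16: reserve R10 A 8 -> on_hand[A=34 B=36 C=27] avail[A=26 B=36 C=15] open={R10,R4,R8,R9}
Step 17: reserve R11 B 9 -> on_hand[A=34 B=36 C=27] avail[A=26 B=27 C=15] open={R10,R11,R4,R8,R9}
Step 18: cancel R8 -> on_hand[A=34 B=36 C=27] avail[A=26 B=27 C=16] open={R10,R11,R4,R9}
Step 19: reserve R12 C 1 -> on_hand[A=34 B=36 C=27] avail[A=26 B=27 C=15] open={R10,R11,R12,R4,R9}
Step 20: reserve R13 B 1 -> on_hand[A=34 B=36 C=27] avail[A=26 B=26 C=15] open={R10,R11,R12,R13,R4,R9}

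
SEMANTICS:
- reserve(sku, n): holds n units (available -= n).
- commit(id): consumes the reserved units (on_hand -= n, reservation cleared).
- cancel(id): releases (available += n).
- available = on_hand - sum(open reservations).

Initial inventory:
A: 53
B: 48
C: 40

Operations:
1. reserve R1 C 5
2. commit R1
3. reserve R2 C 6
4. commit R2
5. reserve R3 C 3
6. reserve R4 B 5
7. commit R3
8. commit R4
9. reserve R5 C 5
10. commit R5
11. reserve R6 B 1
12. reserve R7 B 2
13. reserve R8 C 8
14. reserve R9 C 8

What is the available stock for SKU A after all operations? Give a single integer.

Step 1: reserve R1 C 5 -> on_hand[A=53 B=48 C=40] avail[A=53 B=48 C=35] open={R1}
Step 2: commit R1 -> on_hand[A=53 B=48 C=35] avail[A=53 B=48 C=35] open={}
Step 3: reserve R2 C 6 -> on_hand[A=53 B=48 C=35] avail[A=53 B=48 C=29] open={R2}
Step 4: commit R2 -> on_hand[A=53 B=48 C=29] avail[A=53 B=48 C=29] open={}
Step 5: reserve R3 C 3 -> on_hand[A=53 B=48 C=29] avail[A=53 B=48 C=26] open={R3}
Step 6: reserve R4 B 5 -> on_hand[A=53 B=48 C=29] avail[A=53 B=43 C=26] open={R3,R4}
Step 7: commit R3 -> on_hand[A=53 B=48 C=26] avail[A=53 B=43 C=26] open={R4}
Step 8: commit R4 -> on_hand[A=53 B=43 C=26] avail[A=53 B=43 C=26] open={}
Step 9: reserve R5 C 5 -> on_hand[A=53 B=43 C=26] avail[A=53 B=43 C=21] open={R5}
Step 10: commit R5 -> on_hand[A=53 B=43 C=21] avail[A=53 B=43 C=21] open={}
Step 11: reserve R6 B 1 -> on_hand[A=53 B=43 C=21] avail[A=53 B=42 C=21] open={R6}
Step 12: reserve R7 B 2 -> on_hand[A=53 B=43 C=21] avail[A=53 B=40 C=21] open={R6,R7}
Step 13: reserve R8 C 8 -> on_hand[A=53 B=43 C=21] avail[A=53 B=40 C=13] open={R6,R7,R8}
Step 14: reserve R9 C 8 -> on_hand[A=53 B=43 C=21] avail[A=53 B=40 C=5] open={R6,R7,R8,R9}
Final available[A] = 53

Answer: 53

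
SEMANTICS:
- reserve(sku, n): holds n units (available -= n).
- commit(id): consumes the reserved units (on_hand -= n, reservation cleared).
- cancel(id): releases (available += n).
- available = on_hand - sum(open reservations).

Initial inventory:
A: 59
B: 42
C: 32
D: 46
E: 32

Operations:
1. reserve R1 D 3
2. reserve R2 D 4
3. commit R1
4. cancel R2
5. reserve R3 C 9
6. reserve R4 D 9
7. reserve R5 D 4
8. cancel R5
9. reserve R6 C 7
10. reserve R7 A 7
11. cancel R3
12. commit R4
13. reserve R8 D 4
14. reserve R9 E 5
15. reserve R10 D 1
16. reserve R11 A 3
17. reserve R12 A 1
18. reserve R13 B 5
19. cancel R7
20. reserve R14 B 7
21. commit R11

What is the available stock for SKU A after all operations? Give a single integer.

Step 1: reserve R1 D 3 -> on_hand[A=59 B=42 C=32 D=46 E=32] avail[A=59 B=42 C=32 D=43 E=32] open={R1}
Step 2: reserve R2 D 4 -> on_hand[A=59 B=42 C=32 D=46 E=32] avail[A=59 B=42 C=32 D=39 E=32] open={R1,R2}
Step 3: commit R1 -> on_hand[A=59 B=42 C=32 D=43 E=32] avail[A=59 B=42 C=32 D=39 E=32] open={R2}
Step 4: cancel R2 -> on_hand[A=59 B=42 C=32 D=43 E=32] avail[A=59 B=42 C=32 D=43 E=32] open={}
Step 5: reserve R3 C 9 -> on_hand[A=59 B=42 C=32 D=43 E=32] avail[A=59 B=42 C=23 D=43 E=32] open={R3}
Step 6: reserve R4 D 9 -> on_hand[A=59 B=42 C=32 D=43 E=32] avail[A=59 B=42 C=23 D=34 E=32] open={R3,R4}
Step 7: reserve R5 D 4 -> on_hand[A=59 B=42 C=32 D=43 E=32] avail[A=59 B=42 C=23 D=30 E=32] open={R3,R4,R5}
Step 8: cancel R5 -> on_hand[A=59 B=42 C=32 D=43 E=32] avail[A=59 B=42 C=23 D=34 E=32] open={R3,R4}
Step 9: reserve R6 C 7 -> on_hand[A=59 B=42 C=32 D=43 E=32] avail[A=59 B=42 C=16 D=34 E=32] open={R3,R4,R6}
Step 10: reserve R7 A 7 -> on_hand[A=59 B=42 C=32 D=43 E=32] avail[A=52 B=42 C=16 D=34 E=32] open={R3,R4,R6,R7}
Step 11: cancel R3 -> on_hand[A=59 B=42 C=32 D=43 E=32] avail[A=52 B=42 C=25 D=34 E=32] open={R4,R6,R7}
Step 12: commit R4 -> on_hand[A=59 B=42 C=32 D=34 E=32] avail[A=52 B=42 C=25 D=34 E=32] open={R6,R7}
Step 13: reserve R8 D 4 -> on_hand[A=59 B=42 C=32 D=34 E=32] avail[A=52 B=42 C=25 D=30 E=32] open={R6,R7,R8}
Step 14: reserve R9 E 5 -> on_hand[A=59 B=42 C=32 D=34 E=32] avail[A=52 B=42 C=25 D=30 E=27] open={R6,R7,R8,R9}
Step 15: reserve R10 D 1 -> on_hand[A=59 B=42 C=32 D=34 E=32] avail[A=52 B=42 C=25 D=29 E=27] open={R10,R6,R7,R8,R9}
Step 16: reserve R11 A 3 -> on_hand[A=59 B=42 C=32 D=34 E=32] avail[A=49 B=42 C=25 D=29 E=27] open={R10,R11,R6,R7,R8,R9}
Step 17: reserve R12 A 1 -> on_hand[A=59 B=42 C=32 D=34 E=32] avail[A=48 B=42 C=25 D=29 E=27] open={R10,R11,R12,R6,R7,R8,R9}
Step 18: reserve R13 B 5 -> on_hand[A=59 B=42 C=32 D=34 E=32] avail[A=48 B=37 C=25 D=29 E=27] open={R10,R11,R12,R13,R6,R7,R8,R9}
Step 19: cancel R7 -> on_hand[A=59 B=42 C=32 D=34 E=32] avail[A=55 B=37 C=25 D=29 E=27] open={R10,R11,R12,R13,R6,R8,R9}
Step 20: reserve R14 B 7 -> on_hand[A=59 B=42 C=32 D=34 E=32] avail[A=55 B=30 C=25 D=29 E=27] open={R10,R11,R12,R13,R14,R6,R8,R9}
Step 21: commit R11 -> on_hand[A=56 B=42 C=32 D=34 E=32] avail[A=55 B=30 C=25 D=29 E=27] open={R10,R12,R13,R14,R6,R8,R9}
Final available[A] = 55

Answer: 55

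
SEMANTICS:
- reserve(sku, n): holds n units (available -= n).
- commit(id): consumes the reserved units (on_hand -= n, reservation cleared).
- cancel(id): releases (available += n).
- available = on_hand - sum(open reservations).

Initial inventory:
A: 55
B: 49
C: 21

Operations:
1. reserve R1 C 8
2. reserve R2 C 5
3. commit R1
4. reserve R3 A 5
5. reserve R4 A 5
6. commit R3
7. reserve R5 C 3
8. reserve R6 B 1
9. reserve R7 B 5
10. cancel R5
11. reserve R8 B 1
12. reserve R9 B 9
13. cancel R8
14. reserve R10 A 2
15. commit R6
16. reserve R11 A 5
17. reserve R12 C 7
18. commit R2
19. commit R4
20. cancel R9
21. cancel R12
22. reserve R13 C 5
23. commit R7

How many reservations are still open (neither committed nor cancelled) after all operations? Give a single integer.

Step 1: reserve R1 C 8 -> on_hand[A=55 B=49 C=21] avail[A=55 B=49 C=13] open={R1}
Step 2: reserve R2 C 5 -> on_hand[A=55 B=49 C=21] avail[A=55 B=49 C=8] open={R1,R2}
Step 3: commit R1 -> on_hand[A=55 B=49 C=13] avail[A=55 B=49 C=8] open={R2}
Step 4: reserve R3 A 5 -> on_hand[A=55 B=49 C=13] avail[A=50 B=49 C=8] open={R2,R3}
Step 5: reserve R4 A 5 -> on_hand[A=55 B=49 C=13] avail[A=45 B=49 C=8] open={R2,R3,R4}
Step 6: commit R3 -> on_hand[A=50 B=49 C=13] avail[A=45 B=49 C=8] open={R2,R4}
Step 7: reserve R5 C 3 -> on_hand[A=50 B=49 C=13] avail[A=45 B=49 C=5] open={R2,R4,R5}
Step 8: reserve R6 B 1 -> on_hand[A=50 B=49 C=13] avail[A=45 B=48 C=5] open={R2,R4,R5,R6}
Step 9: reserve R7 B 5 -> on_hand[A=50 B=49 C=13] avail[A=45 B=43 C=5] open={R2,R4,R5,R6,R7}
Step 10: cancel R5 -> on_hand[A=50 B=49 C=13] avail[A=45 B=43 C=8] open={R2,R4,R6,R7}
Step 11: reserve R8 B 1 -> on_hand[A=50 B=49 C=13] avail[A=45 B=42 C=8] open={R2,R4,R6,R7,R8}
Step 12: reserve R9 B 9 -> on_hand[A=50 B=49 C=13] avail[A=45 B=33 C=8] open={R2,R4,R6,R7,R8,R9}
Step 13: cancel R8 -> on_hand[A=50 B=49 C=13] avail[A=45 B=34 C=8] open={R2,R4,R6,R7,R9}
Step 14: reserve R10 A 2 -> on_hand[A=50 B=49 C=13] avail[A=43 B=34 C=8] open={R10,R2,R4,R6,R7,R9}
Step 15: commit R6 -> on_hand[A=50 B=48 C=13] avail[A=43 B=34 C=8] open={R10,R2,R4,R7,R9}
Step 16: reserve R11 A 5 -> on_hand[A=50 B=48 C=13] avail[A=38 B=34 C=8] open={R10,R11,R2,R4,R7,R9}
Step 17: reserve R12 C 7 -> on_hand[A=50 B=48 C=13] avail[A=38 B=34 C=1] open={R10,R11,R12,R2,R4,R7,R9}
Step 18: commit R2 -> on_hand[A=50 B=48 C=8] avail[A=38 B=34 C=1] open={R10,R11,R12,R4,R7,R9}
Step 19: commit R4 -> on_hand[A=45 B=48 C=8] avail[A=38 B=34 C=1] open={R10,R11,R12,R7,R9}
Step 20: cancel R9 -> on_hand[A=45 B=48 C=8] avail[A=38 B=43 C=1] open={R10,R11,R12,R7}
Step 21: cancel R12 -> on_hand[A=45 B=48 C=8] avail[A=38 B=43 C=8] open={R10,R11,R7}
Step 22: reserve R13 C 5 -> on_hand[A=45 B=48 C=8] avail[A=38 B=43 C=3] open={R10,R11,R13,R7}
Step 23: commit R7 -> on_hand[A=45 B=43 C=8] avail[A=38 B=43 C=3] open={R10,R11,R13}
Open reservations: ['R10', 'R11', 'R13'] -> 3

Answer: 3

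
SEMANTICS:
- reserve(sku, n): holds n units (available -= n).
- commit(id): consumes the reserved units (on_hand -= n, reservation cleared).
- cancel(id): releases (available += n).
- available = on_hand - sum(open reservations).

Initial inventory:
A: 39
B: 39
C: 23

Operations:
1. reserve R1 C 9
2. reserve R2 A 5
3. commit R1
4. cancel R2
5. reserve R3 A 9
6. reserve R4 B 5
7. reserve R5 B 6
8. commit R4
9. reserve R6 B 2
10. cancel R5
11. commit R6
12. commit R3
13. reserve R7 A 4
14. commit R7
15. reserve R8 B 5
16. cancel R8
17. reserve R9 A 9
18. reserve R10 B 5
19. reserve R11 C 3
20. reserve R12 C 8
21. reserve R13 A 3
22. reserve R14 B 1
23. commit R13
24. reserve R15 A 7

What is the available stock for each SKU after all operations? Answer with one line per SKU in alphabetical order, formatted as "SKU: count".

Step 1: reserve R1 C 9 -> on_hand[A=39 B=39 C=23] avail[A=39 B=39 C=14] open={R1}
Step 2: reserve R2 A 5 -> on_hand[A=39 B=39 C=23] avail[A=34 B=39 C=14] open={R1,R2}
Step 3: commit R1 -> on_hand[A=39 B=39 C=14] avail[A=34 B=39 C=14] open={R2}
Step 4: cancel R2 -> on_hand[A=39 B=39 C=14] avail[A=39 B=39 C=14] open={}
Step 5: reserve R3 A 9 -> on_hand[A=39 B=39 C=14] avail[A=30 B=39 C=14] open={R3}
Step 6: reserve R4 B 5 -> on_hand[A=39 B=39 C=14] avail[A=30 B=34 C=14] open={R3,R4}
Step 7: reserve R5 B 6 -> on_hand[A=39 B=39 C=14] avail[A=30 B=28 C=14] open={R3,R4,R5}
Step 8: commit R4 -> on_hand[A=39 B=34 C=14] avail[A=30 B=28 C=14] open={R3,R5}
Step 9: reserve R6 B 2 -> on_hand[A=39 B=34 C=14] avail[A=30 B=26 C=14] open={R3,R5,R6}
Step 10: cancel R5 -> on_hand[A=39 B=34 C=14] avail[A=30 B=32 C=14] open={R3,R6}
Step 11: commit R6 -> on_hand[A=39 B=32 C=14] avail[A=30 B=32 C=14] open={R3}
Step 12: commit R3 -> on_hand[A=30 B=32 C=14] avail[A=30 B=32 C=14] open={}
Step 13: reserve R7 A 4 -> on_hand[A=30 B=32 C=14] avail[A=26 B=32 C=14] open={R7}
Step 14: commit R7 -> on_hand[A=26 B=32 C=14] avail[A=26 B=32 C=14] open={}
Step 15: reserve R8 B 5 -> on_hand[A=26 B=32 C=14] avail[A=26 B=27 C=14] open={R8}
Step 16: cancel R8 -> on_hand[A=26 B=32 C=14] avail[A=26 B=32 C=14] open={}
Step 17: reserve R9 A 9 -> on_hand[A=26 B=32 C=14] avail[A=17 B=32 C=14] open={R9}
Step 18: reserve R10 B 5 -> on_hand[A=26 B=32 C=14] avail[A=17 B=27 C=14] open={R10,R9}
Step 19: reserve R11 C 3 -> on_hand[A=26 B=32 C=14] avail[A=17 B=27 C=11] open={R10,R11,R9}
Step 20: reserve R12 C 8 -> on_hand[A=26 B=32 C=14] avail[A=17 B=27 C=3] open={R10,R11,R12,R9}
Step 21: reserve R13 A 3 -> on_hand[A=26 B=32 C=14] avail[A=14 B=27 C=3] open={R10,R11,R12,R13,R9}
Step 22: reserve R14 B 1 -> on_hand[A=26 B=32 C=14] avail[A=14 B=26 C=3] open={R10,R11,R12,R13,R14,R9}
Step 23: commit R13 -> on_hand[A=23 B=32 C=14] avail[A=14 B=26 C=3] open={R10,R11,R12,R14,R9}
Step 24: reserve R15 A 7 -> on_hand[A=23 B=32 C=14] avail[A=7 B=26 C=3] open={R10,R11,R12,R14,R15,R9}

Answer: A: 7
B: 26
C: 3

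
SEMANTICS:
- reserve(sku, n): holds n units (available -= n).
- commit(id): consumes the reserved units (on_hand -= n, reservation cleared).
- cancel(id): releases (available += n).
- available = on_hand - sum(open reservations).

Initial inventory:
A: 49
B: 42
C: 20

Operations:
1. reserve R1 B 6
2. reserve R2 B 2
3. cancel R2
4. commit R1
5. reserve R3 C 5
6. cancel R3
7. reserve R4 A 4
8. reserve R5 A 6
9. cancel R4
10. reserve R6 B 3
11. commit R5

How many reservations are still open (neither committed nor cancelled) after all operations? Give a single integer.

Answer: 1

Derivation:
Step 1: reserve R1 B 6 -> on_hand[A=49 B=42 C=20] avail[A=49 B=36 C=20] open={R1}
Step 2: reserve R2 B 2 -> on_hand[A=49 B=42 C=20] avail[A=49 B=34 C=20] open={R1,R2}
Step 3: cancel R2 -> on_hand[A=49 B=42 C=20] avail[A=49 B=36 C=20] open={R1}
Step 4: commit R1 -> on_hand[A=49 B=36 C=20] avail[A=49 B=36 C=20] open={}
Step 5: reserve R3 C 5 -> on_hand[A=49 B=36 C=20] avail[A=49 B=36 C=15] open={R3}
Step 6: cancel R3 -> on_hand[A=49 B=36 C=20] avail[A=49 B=36 C=20] open={}
Step 7: reserve R4 A 4 -> on_hand[A=49 B=36 C=20] avail[A=45 B=36 C=20] open={R4}
Step 8: reserve R5 A 6 -> on_hand[A=49 B=36 C=20] avail[A=39 B=36 C=20] open={R4,R5}
Step 9: cancel R4 -> on_hand[A=49 B=36 C=20] avail[A=43 B=36 C=20] open={R5}
Step 10: reserve R6 B 3 -> on_hand[A=49 B=36 C=20] avail[A=43 B=33 C=20] open={R5,R6}
Step 11: commit R5 -> on_hand[A=43 B=36 C=20] avail[A=43 B=33 C=20] open={R6}
Open reservations: ['R6'] -> 1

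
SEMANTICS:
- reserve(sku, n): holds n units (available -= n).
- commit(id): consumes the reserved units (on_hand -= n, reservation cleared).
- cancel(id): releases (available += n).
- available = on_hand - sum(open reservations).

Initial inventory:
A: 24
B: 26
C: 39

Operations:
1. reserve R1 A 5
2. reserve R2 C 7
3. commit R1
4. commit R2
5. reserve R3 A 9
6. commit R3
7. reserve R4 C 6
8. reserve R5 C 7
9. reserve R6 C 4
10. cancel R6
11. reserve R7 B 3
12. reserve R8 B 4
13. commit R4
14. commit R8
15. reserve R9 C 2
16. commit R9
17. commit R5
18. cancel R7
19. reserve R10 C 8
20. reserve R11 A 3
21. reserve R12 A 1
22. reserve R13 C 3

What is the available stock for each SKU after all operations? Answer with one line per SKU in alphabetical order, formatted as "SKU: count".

Step 1: reserve R1 A 5 -> on_hand[A=24 B=26 C=39] avail[A=19 B=26 C=39] open={R1}
Step 2: reserve R2 C 7 -> on_hand[A=24 B=26 C=39] avail[A=19 B=26 C=32] open={R1,R2}
Step 3: commit R1 -> on_hand[A=19 B=26 C=39] avail[A=19 B=26 C=32] open={R2}
Step 4: commit R2 -> on_hand[A=19 B=26 C=32] avail[A=19 B=26 C=32] open={}
Step 5: reserve R3 A 9 -> on_hand[A=19 B=26 C=32] avail[A=10 B=26 C=32] open={R3}
Step 6: commit R3 -> on_hand[A=10 B=26 C=32] avail[A=10 B=26 C=32] open={}
Step 7: reserve R4 C 6 -> on_hand[A=10 B=26 C=32] avail[A=10 B=26 C=26] open={R4}
Step 8: reserve R5 C 7 -> on_hand[A=10 B=26 C=32] avail[A=10 B=26 C=19] open={R4,R5}
Step 9: reserve R6 C 4 -> on_hand[A=10 B=26 C=32] avail[A=10 B=26 C=15] open={R4,R5,R6}
Step 10: cancel R6 -> on_hand[A=10 B=26 C=32] avail[A=10 B=26 C=19] open={R4,R5}
Step 11: reserve R7 B 3 -> on_hand[A=10 B=26 C=32] avail[A=10 B=23 C=19] open={R4,R5,R7}
Step 12: reserve R8 B 4 -> on_hand[A=10 B=26 C=32] avail[A=10 B=19 C=19] open={R4,R5,R7,R8}
Step 13: commit R4 -> on_hand[A=10 B=26 C=26] avail[A=10 B=19 C=19] open={R5,R7,R8}
Step 14: commit R8 -> on_hand[A=10 B=22 C=26] avail[A=10 B=19 C=19] open={R5,R7}
Step 15: reserve R9 C 2 -> on_hand[A=10 B=22 C=26] avail[A=10 B=19 C=17] open={R5,R7,R9}
Step 16: commit R9 -> on_hand[A=10 B=22 C=24] avail[A=10 B=19 C=17] open={R5,R7}
Step 17: commit R5 -> on_hand[A=10 B=22 C=17] avail[A=10 B=19 C=17] open={R7}
Step 18: cancel R7 -> on_hand[A=10 B=22 C=17] avail[A=10 B=22 C=17] open={}
Step 19: reserve R10 C 8 -> on_hand[A=10 B=22 C=17] avail[A=10 B=22 C=9] open={R10}
Step 20: reserve R11 A 3 -> on_hand[A=10 B=22 C=17] avail[A=7 B=22 C=9] open={R10,R11}
Step 21: reserve R12 A 1 -> on_hand[A=10 B=22 C=17] avail[A=6 B=22 C=9] open={R10,R11,R12}
Step 22: reserve R13 C 3 -> on_hand[A=10 B=22 C=17] avail[A=6 B=22 C=6] open={R10,R11,R12,R13}

Answer: A: 6
B: 22
C: 6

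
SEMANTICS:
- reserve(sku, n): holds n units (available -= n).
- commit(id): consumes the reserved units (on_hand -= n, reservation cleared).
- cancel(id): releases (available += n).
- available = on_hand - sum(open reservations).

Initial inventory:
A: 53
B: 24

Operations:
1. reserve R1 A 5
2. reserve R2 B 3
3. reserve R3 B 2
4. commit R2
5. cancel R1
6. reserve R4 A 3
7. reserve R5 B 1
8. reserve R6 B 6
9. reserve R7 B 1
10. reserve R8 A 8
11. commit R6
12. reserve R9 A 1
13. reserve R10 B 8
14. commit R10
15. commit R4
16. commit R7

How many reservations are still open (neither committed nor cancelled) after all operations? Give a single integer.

Answer: 4

Derivation:
Step 1: reserve R1 A 5 -> on_hand[A=53 B=24] avail[A=48 B=24] open={R1}
Step 2: reserve R2 B 3 -> on_hand[A=53 B=24] avail[A=48 B=21] open={R1,R2}
Step 3: reserve R3 B 2 -> on_hand[A=53 B=24] avail[A=48 B=19] open={R1,R2,R3}
Step 4: commit R2 -> on_hand[A=53 B=21] avail[A=48 B=19] open={R1,R3}
Step 5: cancel R1 -> on_hand[A=53 B=21] avail[A=53 B=19] open={R3}
Step 6: reserve R4 A 3 -> on_hand[A=53 B=21] avail[A=50 B=19] open={R3,R4}
Step 7: reserve R5 B 1 -> on_hand[A=53 B=21] avail[A=50 B=18] open={R3,R4,R5}
Step 8: reserve R6 B 6 -> on_hand[A=53 B=21] avail[A=50 B=12] open={R3,R4,R5,R6}
Step 9: reserve R7 B 1 -> on_hand[A=53 B=21] avail[A=50 B=11] open={R3,R4,R5,R6,R7}
Step 10: reserve R8 A 8 -> on_hand[A=53 B=21] avail[A=42 B=11] open={R3,R4,R5,R6,R7,R8}
Step 11: commit R6 -> on_hand[A=53 B=15] avail[A=42 B=11] open={R3,R4,R5,R7,R8}
Step 12: reserve R9 A 1 -> on_hand[A=53 B=15] avail[A=41 B=11] open={R3,R4,R5,R7,R8,R9}
Step 13: reserve R10 B 8 -> on_hand[A=53 B=15] avail[A=41 B=3] open={R10,R3,R4,R5,R7,R8,R9}
Step 14: commit R10 -> on_hand[A=53 B=7] avail[A=41 B=3] open={R3,R4,R5,R7,R8,R9}
Step 15: commit R4 -> on_hand[A=50 B=7] avail[A=41 B=3] open={R3,R5,R7,R8,R9}
Step 16: commit R7 -> on_hand[A=50 B=6] avail[A=41 B=3] open={R3,R5,R8,R9}
Open reservations: ['R3', 'R5', 'R8', 'R9'] -> 4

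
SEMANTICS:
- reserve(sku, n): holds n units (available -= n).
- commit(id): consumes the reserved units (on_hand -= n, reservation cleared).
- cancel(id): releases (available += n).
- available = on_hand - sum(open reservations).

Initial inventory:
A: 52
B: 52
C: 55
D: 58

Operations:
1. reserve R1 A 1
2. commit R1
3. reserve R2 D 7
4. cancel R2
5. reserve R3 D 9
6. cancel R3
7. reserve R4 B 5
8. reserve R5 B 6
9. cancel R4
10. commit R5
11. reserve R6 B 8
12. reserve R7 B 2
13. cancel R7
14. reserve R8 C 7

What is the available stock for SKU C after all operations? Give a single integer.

Answer: 48

Derivation:
Step 1: reserve R1 A 1 -> on_hand[A=52 B=52 C=55 D=58] avail[A=51 B=52 C=55 D=58] open={R1}
Step 2: commit R1 -> on_hand[A=51 B=52 C=55 D=58] avail[A=51 B=52 C=55 D=58] open={}
Step 3: reserve R2 D 7 -> on_hand[A=51 B=52 C=55 D=58] avail[A=51 B=52 C=55 D=51] open={R2}
Step 4: cancel R2 -> on_hand[A=51 B=52 C=55 D=58] avail[A=51 B=52 C=55 D=58] open={}
Step 5: reserve R3 D 9 -> on_hand[A=51 B=52 C=55 D=58] avail[A=51 B=52 C=55 D=49] open={R3}
Step 6: cancel R3 -> on_hand[A=51 B=52 C=55 D=58] avail[A=51 B=52 C=55 D=58] open={}
Step 7: reserve R4 B 5 -> on_hand[A=51 B=52 C=55 D=58] avail[A=51 B=47 C=55 D=58] open={R4}
Step 8: reserve R5 B 6 -> on_hand[A=51 B=52 C=55 D=58] avail[A=51 B=41 C=55 D=58] open={R4,R5}
Step 9: cancel R4 -> on_hand[A=51 B=52 C=55 D=58] avail[A=51 B=46 C=55 D=58] open={R5}
Step 10: commit R5 -> on_hand[A=51 B=46 C=55 D=58] avail[A=51 B=46 C=55 D=58] open={}
Step 11: reserve R6 B 8 -> on_hand[A=51 B=46 C=55 D=58] avail[A=51 B=38 C=55 D=58] open={R6}
Step 12: reserve R7 B 2 -> on_hand[A=51 B=46 C=55 D=58] avail[A=51 B=36 C=55 D=58] open={R6,R7}
Step 13: cancel R7 -> on_hand[A=51 B=46 C=55 D=58] avail[A=51 B=38 C=55 D=58] open={R6}
Step 14: reserve R8 C 7 -> on_hand[A=51 B=46 C=55 D=58] avail[A=51 B=38 C=48 D=58] open={R6,R8}
Final available[C] = 48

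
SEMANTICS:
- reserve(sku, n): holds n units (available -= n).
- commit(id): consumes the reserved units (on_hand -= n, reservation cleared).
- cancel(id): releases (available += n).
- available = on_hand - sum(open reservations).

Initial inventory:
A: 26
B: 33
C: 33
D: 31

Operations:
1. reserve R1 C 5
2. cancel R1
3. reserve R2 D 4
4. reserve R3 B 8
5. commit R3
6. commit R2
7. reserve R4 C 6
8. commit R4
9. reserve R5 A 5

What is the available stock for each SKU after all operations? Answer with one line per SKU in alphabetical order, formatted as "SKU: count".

Step 1: reserve R1 C 5 -> on_hand[A=26 B=33 C=33 D=31] avail[A=26 B=33 C=28 D=31] open={R1}
Step 2: cancel R1 -> on_hand[A=26 B=33 C=33 D=31] avail[A=26 B=33 C=33 D=31] open={}
Step 3: reserve R2 D 4 -> on_hand[A=26 B=33 C=33 D=31] avail[A=26 B=33 C=33 D=27] open={R2}
Step 4: reserve R3 B 8 -> on_hand[A=26 B=33 C=33 D=31] avail[A=26 B=25 C=33 D=27] open={R2,R3}
Step 5: commit R3 -> on_hand[A=26 B=25 C=33 D=31] avail[A=26 B=25 C=33 D=27] open={R2}
Step 6: commit R2 -> on_hand[A=26 B=25 C=33 D=27] avail[A=26 B=25 C=33 D=27] open={}
Step 7: reserve R4 C 6 -> on_hand[A=26 B=25 C=33 D=27] avail[A=26 B=25 C=27 D=27] open={R4}
Step 8: commit R4 -> on_hand[A=26 B=25 C=27 D=27] avail[A=26 B=25 C=27 D=27] open={}
Step 9: reserve R5 A 5 -> on_hand[A=26 B=25 C=27 D=27] avail[A=21 B=25 C=27 D=27] open={R5}

Answer: A: 21
B: 25
C: 27
D: 27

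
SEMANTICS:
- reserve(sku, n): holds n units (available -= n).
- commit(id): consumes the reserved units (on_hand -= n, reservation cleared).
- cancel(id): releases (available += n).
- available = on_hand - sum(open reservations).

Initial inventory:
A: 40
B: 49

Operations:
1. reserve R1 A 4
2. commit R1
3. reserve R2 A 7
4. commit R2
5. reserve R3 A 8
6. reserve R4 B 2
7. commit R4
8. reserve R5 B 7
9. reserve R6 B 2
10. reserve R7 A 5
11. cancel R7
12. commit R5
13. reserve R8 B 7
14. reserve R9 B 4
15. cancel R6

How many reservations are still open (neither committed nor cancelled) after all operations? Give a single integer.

Answer: 3

Derivation:
Step 1: reserve R1 A 4 -> on_hand[A=40 B=49] avail[A=36 B=49] open={R1}
Step 2: commit R1 -> on_hand[A=36 B=49] avail[A=36 B=49] open={}
Step 3: reserve R2 A 7 -> on_hand[A=36 B=49] avail[A=29 B=49] open={R2}
Step 4: commit R2 -> on_hand[A=29 B=49] avail[A=29 B=49] open={}
Step 5: reserve R3 A 8 -> on_hand[A=29 B=49] avail[A=21 B=49] open={R3}
Step 6: reserve R4 B 2 -> on_hand[A=29 B=49] avail[A=21 B=47] open={R3,R4}
Step 7: commit R4 -> on_hand[A=29 B=47] avail[A=21 B=47] open={R3}
Step 8: reserve R5 B 7 -> on_hand[A=29 B=47] avail[A=21 B=40] open={R3,R5}
Step 9: reserve R6 B 2 -> on_hand[A=29 B=47] avail[A=21 B=38] open={R3,R5,R6}
Step 10: reserve R7 A 5 -> on_hand[A=29 B=47] avail[A=16 B=38] open={R3,R5,R6,R7}
Step 11: cancel R7 -> on_hand[A=29 B=47] avail[A=21 B=38] open={R3,R5,R6}
Step 12: commit R5 -> on_hand[A=29 B=40] avail[A=21 B=38] open={R3,R6}
Step 13: reserve R8 B 7 -> on_hand[A=29 B=40] avail[A=21 B=31] open={R3,R6,R8}
Step 14: reserve R9 B 4 -> on_hand[A=29 B=40] avail[A=21 B=27] open={R3,R6,R8,R9}
Step 15: cancel R6 -> on_hand[A=29 B=40] avail[A=21 B=29] open={R3,R8,R9}
Open reservations: ['R3', 'R8', 'R9'] -> 3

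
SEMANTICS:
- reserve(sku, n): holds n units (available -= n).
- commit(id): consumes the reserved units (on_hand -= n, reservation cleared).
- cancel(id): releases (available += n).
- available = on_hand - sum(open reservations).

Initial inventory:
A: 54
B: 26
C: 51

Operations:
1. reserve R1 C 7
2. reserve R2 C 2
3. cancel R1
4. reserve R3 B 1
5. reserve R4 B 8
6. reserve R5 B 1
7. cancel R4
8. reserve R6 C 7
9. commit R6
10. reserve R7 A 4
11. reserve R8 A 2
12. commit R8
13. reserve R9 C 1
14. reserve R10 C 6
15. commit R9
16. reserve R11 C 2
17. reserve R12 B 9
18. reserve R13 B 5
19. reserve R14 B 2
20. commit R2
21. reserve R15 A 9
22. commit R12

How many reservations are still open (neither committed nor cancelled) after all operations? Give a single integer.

Answer: 8

Derivation:
Step 1: reserve R1 C 7 -> on_hand[A=54 B=26 C=51] avail[A=54 B=26 C=44] open={R1}
Step 2: reserve R2 C 2 -> on_hand[A=54 B=26 C=51] avail[A=54 B=26 C=42] open={R1,R2}
Step 3: cancel R1 -> on_hand[A=54 B=26 C=51] avail[A=54 B=26 C=49] open={R2}
Step 4: reserve R3 B 1 -> on_hand[A=54 B=26 C=51] avail[A=54 B=25 C=49] open={R2,R3}
Step 5: reserve R4 B 8 -> on_hand[A=54 B=26 C=51] avail[A=54 B=17 C=49] open={R2,R3,R4}
Step 6: reserve R5 B 1 -> on_hand[A=54 B=26 C=51] avail[A=54 B=16 C=49] open={R2,R3,R4,R5}
Step 7: cancel R4 -> on_hand[A=54 B=26 C=51] avail[A=54 B=24 C=49] open={R2,R3,R5}
Step 8: reserve R6 C 7 -> on_hand[A=54 B=26 C=51] avail[A=54 B=24 C=42] open={R2,R3,R5,R6}
Step 9: commit R6 -> on_hand[A=54 B=26 C=44] avail[A=54 B=24 C=42] open={R2,R3,R5}
Step 10: reserve R7 A 4 -> on_hand[A=54 B=26 C=44] avail[A=50 B=24 C=42] open={R2,R3,R5,R7}
Step 11: reserve R8 A 2 -> on_hand[A=54 B=26 C=44] avail[A=48 B=24 C=42] open={R2,R3,R5,R7,R8}
Step 12: commit R8 -> on_hand[A=52 B=26 C=44] avail[A=48 B=24 C=42] open={R2,R3,R5,R7}
Step 13: reserve R9 C 1 -> on_hand[A=52 B=26 C=44] avail[A=48 B=24 C=41] open={R2,R3,R5,R7,R9}
Step 14: reserve R10 C 6 -> on_hand[A=52 B=26 C=44] avail[A=48 B=24 C=35] open={R10,R2,R3,R5,R7,R9}
Step 15: commit R9 -> on_hand[A=52 B=26 C=43] avail[A=48 B=24 C=35] open={R10,R2,R3,R5,R7}
Step 16: reserve R11 C 2 -> on_hand[A=52 B=26 C=43] avail[A=48 B=24 C=33] open={R10,R11,R2,R3,R5,R7}
Step 17: reserve R12 B 9 -> on_hand[A=52 B=26 C=43] avail[A=48 B=15 C=33] open={R10,R11,R12,R2,R3,R5,R7}
Step 18: reserve R13 B 5 -> on_hand[A=52 B=26 C=43] avail[A=48 B=10 C=33] open={R10,R11,R12,R13,R2,R3,R5,R7}
Step 19: reserve R14 B 2 -> on_hand[A=52 B=26 C=43] avail[A=48 B=8 C=33] open={R10,R11,R12,R13,R14,R2,R3,R5,R7}
Step 20: commit R2 -> on_hand[A=52 B=26 C=41] avail[A=48 B=8 C=33] open={R10,R11,R12,R13,R14,R3,R5,R7}
Step 21: reserve R15 A 9 -> on_hand[A=52 B=26 C=41] avail[A=39 B=8 C=33] open={R10,R11,R12,R13,R14,R15,R3,R5,R7}
Step 22: commit R12 -> on_hand[A=52 B=17 C=41] avail[A=39 B=8 C=33] open={R10,R11,R13,R14,R15,R3,R5,R7}
Open reservations: ['R10', 'R11', 'R13', 'R14', 'R15', 'R3', 'R5', 'R7'] -> 8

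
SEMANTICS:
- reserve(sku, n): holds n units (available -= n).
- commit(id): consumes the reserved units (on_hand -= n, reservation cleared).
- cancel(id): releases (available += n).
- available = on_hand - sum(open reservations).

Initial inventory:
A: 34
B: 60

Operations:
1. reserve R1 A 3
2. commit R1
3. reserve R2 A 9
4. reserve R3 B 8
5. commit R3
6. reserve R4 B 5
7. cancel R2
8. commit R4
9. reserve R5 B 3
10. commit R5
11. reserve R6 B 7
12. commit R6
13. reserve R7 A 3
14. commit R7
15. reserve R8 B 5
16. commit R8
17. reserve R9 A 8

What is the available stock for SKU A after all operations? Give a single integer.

Step 1: reserve R1 A 3 -> on_hand[A=34 B=60] avail[A=31 B=60] open={R1}
Step 2: commit R1 -> on_hand[A=31 B=60] avail[A=31 B=60] open={}
Step 3: reserve R2 A 9 -> on_hand[A=31 B=60] avail[A=22 B=60] open={R2}
Step 4: reserve R3 B 8 -> on_hand[A=31 B=60] avail[A=22 B=52] open={R2,R3}
Step 5: commit R3 -> on_hand[A=31 B=52] avail[A=22 B=52] open={R2}
Step 6: reserve R4 B 5 -> on_hand[A=31 B=52] avail[A=22 B=47] open={R2,R4}
Step 7: cancel R2 -> on_hand[A=31 B=52] avail[A=31 B=47] open={R4}
Step 8: commit R4 -> on_hand[A=31 B=47] avail[A=31 B=47] open={}
Step 9: reserve R5 B 3 -> on_hand[A=31 B=47] avail[A=31 B=44] open={R5}
Step 10: commit R5 -> on_hand[A=31 B=44] avail[A=31 B=44] open={}
Step 11: reserve R6 B 7 -> on_hand[A=31 B=44] avail[A=31 B=37] open={R6}
Step 12: commit R6 -> on_hand[A=31 B=37] avail[A=31 B=37] open={}
Step 13: reserve R7 A 3 -> on_hand[A=31 B=37] avail[A=28 B=37] open={R7}
Step 14: commit R7 -> on_hand[A=28 B=37] avail[A=28 B=37] open={}
Step 15: reserve R8 B 5 -> on_hand[A=28 B=37] avail[A=28 B=32] open={R8}
Step 16: commit R8 -> on_hand[A=28 B=32] avail[A=28 B=32] open={}
Step 17: reserve R9 A 8 -> on_hand[A=28 B=32] avail[A=20 B=32] open={R9}
Final available[A] = 20

Answer: 20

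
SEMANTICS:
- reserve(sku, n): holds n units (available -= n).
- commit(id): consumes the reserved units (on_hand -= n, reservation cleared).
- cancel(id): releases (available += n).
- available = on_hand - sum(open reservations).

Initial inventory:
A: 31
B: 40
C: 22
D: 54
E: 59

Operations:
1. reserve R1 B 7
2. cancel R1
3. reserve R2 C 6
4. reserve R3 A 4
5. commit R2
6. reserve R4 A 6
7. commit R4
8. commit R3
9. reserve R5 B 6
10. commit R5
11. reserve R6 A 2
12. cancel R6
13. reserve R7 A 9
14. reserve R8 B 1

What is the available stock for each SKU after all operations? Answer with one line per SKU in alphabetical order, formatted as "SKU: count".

Answer: A: 12
B: 33
C: 16
D: 54
E: 59

Derivation:
Step 1: reserve R1 B 7 -> on_hand[A=31 B=40 C=22 D=54 E=59] avail[A=31 B=33 C=22 D=54 E=59] open={R1}
Step 2: cancel R1 -> on_hand[A=31 B=40 C=22 D=54 E=59] avail[A=31 B=40 C=22 D=54 E=59] open={}
Step 3: reserve R2 C 6 -> on_hand[A=31 B=40 C=22 D=54 E=59] avail[A=31 B=40 C=16 D=54 E=59] open={R2}
Step 4: reserve R3 A 4 -> on_hand[A=31 B=40 C=22 D=54 E=59] avail[A=27 B=40 C=16 D=54 E=59] open={R2,R3}
Step 5: commit R2 -> on_hand[A=31 B=40 C=16 D=54 E=59] avail[A=27 B=40 C=16 D=54 E=59] open={R3}
Step 6: reserve R4 A 6 -> on_hand[A=31 B=40 C=16 D=54 E=59] avail[A=21 B=40 C=16 D=54 E=59] open={R3,R4}
Step 7: commit R4 -> on_hand[A=25 B=40 C=16 D=54 E=59] avail[A=21 B=40 C=16 D=54 E=59] open={R3}
Step 8: commit R3 -> on_hand[A=21 B=40 C=16 D=54 E=59] avail[A=21 B=40 C=16 D=54 E=59] open={}
Step 9: reserve R5 B 6 -> on_hand[A=21 B=40 C=16 D=54 E=59] avail[A=21 B=34 C=16 D=54 E=59] open={R5}
Step 10: commit R5 -> on_hand[A=21 B=34 C=16 D=54 E=59] avail[A=21 B=34 C=16 D=54 E=59] open={}
Step 11: reserve R6 A 2 -> on_hand[A=21 B=34 C=16 D=54 E=59] avail[A=19 B=34 C=16 D=54 E=59] open={R6}
Step 12: cancel R6 -> on_hand[A=21 B=34 C=16 D=54 E=59] avail[A=21 B=34 C=16 D=54 E=59] open={}
Step 13: reserve R7 A 9 -> on_hand[A=21 B=34 C=16 D=54 E=59] avail[A=12 B=34 C=16 D=54 E=59] open={R7}
Step 14: reserve R8 B 1 -> on_hand[A=21 B=34 C=16 D=54 E=59] avail[A=12 B=33 C=16 D=54 E=59] open={R7,R8}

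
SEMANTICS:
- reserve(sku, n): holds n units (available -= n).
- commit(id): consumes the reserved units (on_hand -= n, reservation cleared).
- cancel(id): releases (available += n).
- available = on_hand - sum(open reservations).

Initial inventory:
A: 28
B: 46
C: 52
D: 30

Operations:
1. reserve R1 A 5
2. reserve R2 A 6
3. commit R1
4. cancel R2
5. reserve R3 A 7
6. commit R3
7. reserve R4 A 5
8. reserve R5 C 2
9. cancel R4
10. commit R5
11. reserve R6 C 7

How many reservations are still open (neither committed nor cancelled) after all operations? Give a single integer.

Answer: 1

Derivation:
Step 1: reserve R1 A 5 -> on_hand[A=28 B=46 C=52 D=30] avail[A=23 B=46 C=52 D=30] open={R1}
Step 2: reserve R2 A 6 -> on_hand[A=28 B=46 C=52 D=30] avail[A=17 B=46 C=52 D=30] open={R1,R2}
Step 3: commit R1 -> on_hand[A=23 B=46 C=52 D=30] avail[A=17 B=46 C=52 D=30] open={R2}
Step 4: cancel R2 -> on_hand[A=23 B=46 C=52 D=30] avail[A=23 B=46 C=52 D=30] open={}
Step 5: reserve R3 A 7 -> on_hand[A=23 B=46 C=52 D=30] avail[A=16 B=46 C=52 D=30] open={R3}
Step 6: commit R3 -> on_hand[A=16 B=46 C=52 D=30] avail[A=16 B=46 C=52 D=30] open={}
Step 7: reserve R4 A 5 -> on_hand[A=16 B=46 C=52 D=30] avail[A=11 B=46 C=52 D=30] open={R4}
Step 8: reserve R5 C 2 -> on_hand[A=16 B=46 C=52 D=30] avail[A=11 B=46 C=50 D=30] open={R4,R5}
Step 9: cancel R4 -> on_hand[A=16 B=46 C=52 D=30] avail[A=16 B=46 C=50 D=30] open={R5}
Step 10: commit R5 -> on_hand[A=16 B=46 C=50 D=30] avail[A=16 B=46 C=50 D=30] open={}
Step 11: reserve R6 C 7 -> on_hand[A=16 B=46 C=50 D=30] avail[A=16 B=46 C=43 D=30] open={R6}
Open reservations: ['R6'] -> 1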